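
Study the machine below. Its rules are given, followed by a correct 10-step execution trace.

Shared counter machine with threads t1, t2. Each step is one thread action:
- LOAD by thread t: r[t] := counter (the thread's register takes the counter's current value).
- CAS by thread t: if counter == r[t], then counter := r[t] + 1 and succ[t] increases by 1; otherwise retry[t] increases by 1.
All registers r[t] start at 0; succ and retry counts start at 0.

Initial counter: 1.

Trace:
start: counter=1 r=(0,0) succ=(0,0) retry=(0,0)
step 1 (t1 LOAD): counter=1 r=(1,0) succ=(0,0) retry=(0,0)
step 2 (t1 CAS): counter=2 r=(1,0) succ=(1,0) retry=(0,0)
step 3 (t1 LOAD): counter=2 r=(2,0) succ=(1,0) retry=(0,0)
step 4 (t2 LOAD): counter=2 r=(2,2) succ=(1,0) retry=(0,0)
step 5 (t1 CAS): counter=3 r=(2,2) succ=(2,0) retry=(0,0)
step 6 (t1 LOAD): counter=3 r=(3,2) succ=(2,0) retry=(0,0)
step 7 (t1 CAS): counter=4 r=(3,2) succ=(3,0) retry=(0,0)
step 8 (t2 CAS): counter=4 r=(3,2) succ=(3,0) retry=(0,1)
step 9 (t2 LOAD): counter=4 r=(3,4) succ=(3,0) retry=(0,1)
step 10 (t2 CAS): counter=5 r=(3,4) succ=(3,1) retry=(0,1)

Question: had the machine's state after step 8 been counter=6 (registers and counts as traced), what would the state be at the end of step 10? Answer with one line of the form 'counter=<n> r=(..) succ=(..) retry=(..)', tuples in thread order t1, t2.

counter=7 r=(3,6) succ=(3,1) retry=(0,1)

state after step 8 := counter=6 r=(3,2) succ=(3,0) retry=(0,1)
step 9 (t2 LOAD): counter=6 r=(3,6) succ=(3,0) retry=(0,1)
step 10 (t2 CAS): counter=7 r=(3,6) succ=(3,1) retry=(0,1)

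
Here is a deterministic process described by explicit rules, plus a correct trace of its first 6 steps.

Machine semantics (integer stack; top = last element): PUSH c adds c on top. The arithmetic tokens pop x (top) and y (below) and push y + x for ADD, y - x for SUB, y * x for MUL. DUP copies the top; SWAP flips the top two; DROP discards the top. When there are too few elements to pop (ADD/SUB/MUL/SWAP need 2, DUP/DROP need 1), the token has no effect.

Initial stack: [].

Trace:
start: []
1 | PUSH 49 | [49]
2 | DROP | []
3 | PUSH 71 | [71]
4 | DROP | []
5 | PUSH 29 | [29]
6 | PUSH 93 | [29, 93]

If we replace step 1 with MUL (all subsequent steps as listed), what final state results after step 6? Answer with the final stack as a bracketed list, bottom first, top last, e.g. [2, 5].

(re-executing from step 1 with the substitution; state before step 1: [])
1 | MUL | []
2 | DROP | []
3 | PUSH 71 | [71]
4 | DROP | []
5 | PUSH 29 | [29]
6 | PUSH 93 | [29, 93]

[29, 93]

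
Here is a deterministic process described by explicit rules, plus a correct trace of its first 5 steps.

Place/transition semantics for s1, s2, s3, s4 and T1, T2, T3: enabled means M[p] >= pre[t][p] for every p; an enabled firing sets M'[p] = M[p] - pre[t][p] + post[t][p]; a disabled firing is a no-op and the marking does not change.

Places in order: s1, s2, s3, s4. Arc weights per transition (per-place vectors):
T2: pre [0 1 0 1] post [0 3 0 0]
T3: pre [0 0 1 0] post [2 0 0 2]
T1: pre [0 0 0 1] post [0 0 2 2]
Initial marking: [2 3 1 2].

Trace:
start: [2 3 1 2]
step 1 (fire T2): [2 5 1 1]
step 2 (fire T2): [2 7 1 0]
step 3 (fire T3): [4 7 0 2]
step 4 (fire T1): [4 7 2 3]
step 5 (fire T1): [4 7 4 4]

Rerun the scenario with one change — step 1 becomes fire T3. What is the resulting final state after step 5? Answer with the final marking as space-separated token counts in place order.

(re-executing from step 1 with the substitution; state before step 1: [2 3 1 2])
step 1 (fire T3): [4 3 0 4]
step 2 (fire T2): [4 5 0 3]
step 3 (fire T3): [4 5 0 3]
step 4 (fire T1): [4 5 2 4]
step 5 (fire T1): [4 5 4 5]

4 5 4 5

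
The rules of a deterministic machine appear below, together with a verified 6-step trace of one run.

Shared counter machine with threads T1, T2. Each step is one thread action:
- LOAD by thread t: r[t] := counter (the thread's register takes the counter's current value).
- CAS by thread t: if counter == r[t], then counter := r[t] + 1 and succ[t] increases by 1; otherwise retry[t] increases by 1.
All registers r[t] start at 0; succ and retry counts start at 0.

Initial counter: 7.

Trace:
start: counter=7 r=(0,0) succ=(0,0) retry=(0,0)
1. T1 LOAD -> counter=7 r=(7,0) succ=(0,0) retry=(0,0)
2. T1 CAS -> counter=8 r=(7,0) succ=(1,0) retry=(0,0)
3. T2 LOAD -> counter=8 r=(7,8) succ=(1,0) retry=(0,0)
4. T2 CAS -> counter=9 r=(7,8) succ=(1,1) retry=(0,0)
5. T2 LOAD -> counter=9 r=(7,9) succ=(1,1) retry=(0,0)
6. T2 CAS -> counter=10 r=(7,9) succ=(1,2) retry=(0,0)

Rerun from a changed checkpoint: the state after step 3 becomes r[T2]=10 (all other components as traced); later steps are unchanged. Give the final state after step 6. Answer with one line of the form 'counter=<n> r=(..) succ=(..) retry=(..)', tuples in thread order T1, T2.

counter=9 r=(7,8) succ=(1,1) retry=(0,1)

state after step 3 := counter=8 r=(7,10) succ=(1,0) retry=(0,0)
4. T2 CAS -> counter=8 r=(7,10) succ=(1,0) retry=(0,1)
5. T2 LOAD -> counter=8 r=(7,8) succ=(1,0) retry=(0,1)
6. T2 CAS -> counter=9 r=(7,8) succ=(1,1) retry=(0,1)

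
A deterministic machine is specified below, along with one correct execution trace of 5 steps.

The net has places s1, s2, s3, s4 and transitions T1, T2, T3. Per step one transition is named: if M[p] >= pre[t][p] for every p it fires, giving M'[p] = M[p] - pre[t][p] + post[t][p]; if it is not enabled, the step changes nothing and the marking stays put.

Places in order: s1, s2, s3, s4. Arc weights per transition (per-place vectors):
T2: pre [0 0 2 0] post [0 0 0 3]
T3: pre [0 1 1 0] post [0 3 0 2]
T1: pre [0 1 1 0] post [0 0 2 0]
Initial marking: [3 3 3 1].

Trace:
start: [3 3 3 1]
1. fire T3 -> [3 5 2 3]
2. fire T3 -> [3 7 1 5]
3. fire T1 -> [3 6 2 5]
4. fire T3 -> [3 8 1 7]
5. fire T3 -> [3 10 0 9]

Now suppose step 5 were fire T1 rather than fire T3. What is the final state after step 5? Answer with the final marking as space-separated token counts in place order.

3 7 2 7

(re-executing from step 5 with the substitution; state before step 5: [3 8 1 7])
5. fire T1 -> [3 7 2 7]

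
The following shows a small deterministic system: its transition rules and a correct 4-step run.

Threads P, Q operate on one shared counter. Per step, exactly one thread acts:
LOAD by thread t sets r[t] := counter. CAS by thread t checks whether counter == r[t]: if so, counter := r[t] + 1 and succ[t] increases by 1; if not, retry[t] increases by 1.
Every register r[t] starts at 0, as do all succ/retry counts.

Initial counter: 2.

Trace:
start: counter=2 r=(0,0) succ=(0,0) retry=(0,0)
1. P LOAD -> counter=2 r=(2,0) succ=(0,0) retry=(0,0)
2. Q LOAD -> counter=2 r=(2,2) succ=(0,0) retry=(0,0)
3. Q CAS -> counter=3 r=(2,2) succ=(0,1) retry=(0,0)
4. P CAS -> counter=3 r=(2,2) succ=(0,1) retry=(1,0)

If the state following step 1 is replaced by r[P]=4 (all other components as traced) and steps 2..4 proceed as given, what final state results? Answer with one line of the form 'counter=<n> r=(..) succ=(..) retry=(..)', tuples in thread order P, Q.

counter=3 r=(4,2) succ=(0,1) retry=(1,0)

state after step 1 := counter=2 r=(4,0) succ=(0,0) retry=(0,0)
2. Q LOAD -> counter=2 r=(4,2) succ=(0,0) retry=(0,0)
3. Q CAS -> counter=3 r=(4,2) succ=(0,1) retry=(0,0)
4. P CAS -> counter=3 r=(4,2) succ=(0,1) retry=(1,0)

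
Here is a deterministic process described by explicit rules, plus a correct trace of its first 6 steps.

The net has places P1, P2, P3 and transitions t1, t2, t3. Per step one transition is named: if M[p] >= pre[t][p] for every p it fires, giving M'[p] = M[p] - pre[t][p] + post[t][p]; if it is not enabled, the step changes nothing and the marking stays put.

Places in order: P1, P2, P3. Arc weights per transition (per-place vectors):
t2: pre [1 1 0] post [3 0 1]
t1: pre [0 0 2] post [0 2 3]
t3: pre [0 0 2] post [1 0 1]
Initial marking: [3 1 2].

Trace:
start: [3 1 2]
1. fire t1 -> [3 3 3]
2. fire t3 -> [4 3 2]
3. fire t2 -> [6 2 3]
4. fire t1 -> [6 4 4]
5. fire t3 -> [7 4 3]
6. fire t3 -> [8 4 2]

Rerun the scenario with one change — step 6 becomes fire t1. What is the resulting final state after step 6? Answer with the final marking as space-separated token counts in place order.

(re-executing from step 6 with the substitution; state before step 6: [7 4 3])
6. fire t1 -> [7 6 4]

7 6 4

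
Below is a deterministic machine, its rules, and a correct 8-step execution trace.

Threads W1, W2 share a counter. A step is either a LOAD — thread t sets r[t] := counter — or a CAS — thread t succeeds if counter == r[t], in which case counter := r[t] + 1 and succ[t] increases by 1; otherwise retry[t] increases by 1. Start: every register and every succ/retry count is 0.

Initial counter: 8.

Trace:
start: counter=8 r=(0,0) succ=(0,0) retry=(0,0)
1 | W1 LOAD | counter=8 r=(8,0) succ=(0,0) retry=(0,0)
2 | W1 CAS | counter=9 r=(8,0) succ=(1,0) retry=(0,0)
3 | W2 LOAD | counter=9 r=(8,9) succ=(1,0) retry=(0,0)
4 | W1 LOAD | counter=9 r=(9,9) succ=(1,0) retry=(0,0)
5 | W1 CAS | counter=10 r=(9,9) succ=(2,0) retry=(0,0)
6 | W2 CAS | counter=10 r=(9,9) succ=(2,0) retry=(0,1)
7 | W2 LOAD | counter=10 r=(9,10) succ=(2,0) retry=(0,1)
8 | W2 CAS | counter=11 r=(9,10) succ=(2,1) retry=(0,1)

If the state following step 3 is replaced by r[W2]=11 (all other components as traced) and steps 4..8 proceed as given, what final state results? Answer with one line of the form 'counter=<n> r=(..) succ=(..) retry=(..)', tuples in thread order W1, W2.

counter=11 r=(9,10) succ=(2,1) retry=(0,1)

state after step 3 := counter=9 r=(8,11) succ=(1,0) retry=(0,0)
4 | W1 LOAD | counter=9 r=(9,11) succ=(1,0) retry=(0,0)
5 | W1 CAS | counter=10 r=(9,11) succ=(2,0) retry=(0,0)
6 | W2 CAS | counter=10 r=(9,11) succ=(2,0) retry=(0,1)
7 | W2 LOAD | counter=10 r=(9,10) succ=(2,0) retry=(0,1)
8 | W2 CAS | counter=11 r=(9,10) succ=(2,1) retry=(0,1)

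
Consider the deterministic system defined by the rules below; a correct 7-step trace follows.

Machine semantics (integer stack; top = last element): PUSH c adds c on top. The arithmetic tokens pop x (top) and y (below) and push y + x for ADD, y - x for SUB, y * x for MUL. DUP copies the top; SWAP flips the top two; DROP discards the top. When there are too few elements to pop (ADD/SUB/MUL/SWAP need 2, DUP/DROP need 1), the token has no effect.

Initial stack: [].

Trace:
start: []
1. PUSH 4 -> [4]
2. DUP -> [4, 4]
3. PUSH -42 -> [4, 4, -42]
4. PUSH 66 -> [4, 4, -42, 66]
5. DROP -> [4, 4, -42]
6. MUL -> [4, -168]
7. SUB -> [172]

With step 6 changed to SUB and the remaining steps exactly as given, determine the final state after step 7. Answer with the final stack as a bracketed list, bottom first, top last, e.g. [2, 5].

[-42]

(re-executing from step 6 with the substitution; state before step 6: [4, 4, -42])
6. SUB -> [4, 46]
7. SUB -> [-42]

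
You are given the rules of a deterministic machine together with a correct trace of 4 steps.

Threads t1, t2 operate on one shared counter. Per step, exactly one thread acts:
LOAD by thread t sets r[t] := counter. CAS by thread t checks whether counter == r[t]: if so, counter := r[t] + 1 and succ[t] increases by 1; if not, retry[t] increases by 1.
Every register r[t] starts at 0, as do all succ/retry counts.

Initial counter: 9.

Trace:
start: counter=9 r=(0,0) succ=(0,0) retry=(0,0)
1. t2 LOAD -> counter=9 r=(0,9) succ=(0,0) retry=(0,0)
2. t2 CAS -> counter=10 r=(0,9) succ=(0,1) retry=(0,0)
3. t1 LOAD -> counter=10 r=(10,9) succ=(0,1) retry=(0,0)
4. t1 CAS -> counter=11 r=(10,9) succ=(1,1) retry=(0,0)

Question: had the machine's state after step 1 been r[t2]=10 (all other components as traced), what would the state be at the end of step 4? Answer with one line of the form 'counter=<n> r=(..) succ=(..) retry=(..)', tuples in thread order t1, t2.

counter=10 r=(9,10) succ=(1,0) retry=(0,1)

state after step 1 := counter=9 r=(0,10) succ=(0,0) retry=(0,0)
2. t2 CAS -> counter=9 r=(0,10) succ=(0,0) retry=(0,1)
3. t1 LOAD -> counter=9 r=(9,10) succ=(0,0) retry=(0,1)
4. t1 CAS -> counter=10 r=(9,10) succ=(1,0) retry=(0,1)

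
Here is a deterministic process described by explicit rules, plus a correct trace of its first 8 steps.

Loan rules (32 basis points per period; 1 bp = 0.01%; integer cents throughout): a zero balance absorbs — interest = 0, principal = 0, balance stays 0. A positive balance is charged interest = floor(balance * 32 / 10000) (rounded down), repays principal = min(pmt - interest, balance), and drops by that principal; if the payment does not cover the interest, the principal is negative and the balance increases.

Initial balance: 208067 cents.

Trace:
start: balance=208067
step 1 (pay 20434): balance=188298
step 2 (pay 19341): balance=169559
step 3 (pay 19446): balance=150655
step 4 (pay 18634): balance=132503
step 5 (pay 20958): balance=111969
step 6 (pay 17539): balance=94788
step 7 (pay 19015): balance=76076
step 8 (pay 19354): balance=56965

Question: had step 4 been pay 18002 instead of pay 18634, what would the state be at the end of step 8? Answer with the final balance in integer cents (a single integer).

(re-executing from step 4 with the substitution; state before step 4: balance=150655)
step 4 (pay 18002): balance=133135
step 5 (pay 20958): balance=112603
step 6 (pay 17539): balance=95424
step 7 (pay 19015): balance=76714
step 8 (pay 19354): balance=57605

57605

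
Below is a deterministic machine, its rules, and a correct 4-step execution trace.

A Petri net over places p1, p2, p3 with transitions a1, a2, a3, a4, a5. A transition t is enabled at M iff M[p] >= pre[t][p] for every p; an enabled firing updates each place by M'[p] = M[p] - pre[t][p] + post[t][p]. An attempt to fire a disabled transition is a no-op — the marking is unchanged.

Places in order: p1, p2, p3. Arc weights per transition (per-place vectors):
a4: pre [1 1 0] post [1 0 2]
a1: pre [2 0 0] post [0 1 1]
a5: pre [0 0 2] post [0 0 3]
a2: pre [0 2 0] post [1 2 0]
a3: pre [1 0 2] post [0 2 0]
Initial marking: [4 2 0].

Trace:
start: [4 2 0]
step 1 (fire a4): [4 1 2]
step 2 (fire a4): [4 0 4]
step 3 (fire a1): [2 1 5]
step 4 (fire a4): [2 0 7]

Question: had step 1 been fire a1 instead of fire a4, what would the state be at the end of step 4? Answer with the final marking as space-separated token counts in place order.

(re-executing from step 1 with the substitution; state before step 1: [4 2 0])
step 1 (fire a1): [2 3 1]
step 2 (fire a4): [2 2 3]
step 3 (fire a1): [0 3 4]
step 4 (fire a4): [0 3 4]

0 3 4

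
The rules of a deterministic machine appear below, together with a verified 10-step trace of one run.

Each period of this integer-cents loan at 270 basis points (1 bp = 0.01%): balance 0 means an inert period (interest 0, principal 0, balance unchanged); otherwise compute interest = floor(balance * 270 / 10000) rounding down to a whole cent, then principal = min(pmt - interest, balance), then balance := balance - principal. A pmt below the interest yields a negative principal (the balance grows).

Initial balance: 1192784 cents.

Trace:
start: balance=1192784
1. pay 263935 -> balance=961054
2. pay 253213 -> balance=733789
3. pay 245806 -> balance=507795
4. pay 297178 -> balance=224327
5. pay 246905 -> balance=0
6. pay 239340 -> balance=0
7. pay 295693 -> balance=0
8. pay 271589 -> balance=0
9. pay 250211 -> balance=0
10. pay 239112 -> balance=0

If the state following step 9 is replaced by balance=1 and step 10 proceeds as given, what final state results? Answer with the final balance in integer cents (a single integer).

0

state after step 9 := balance=1
10. pay 239112 -> balance=0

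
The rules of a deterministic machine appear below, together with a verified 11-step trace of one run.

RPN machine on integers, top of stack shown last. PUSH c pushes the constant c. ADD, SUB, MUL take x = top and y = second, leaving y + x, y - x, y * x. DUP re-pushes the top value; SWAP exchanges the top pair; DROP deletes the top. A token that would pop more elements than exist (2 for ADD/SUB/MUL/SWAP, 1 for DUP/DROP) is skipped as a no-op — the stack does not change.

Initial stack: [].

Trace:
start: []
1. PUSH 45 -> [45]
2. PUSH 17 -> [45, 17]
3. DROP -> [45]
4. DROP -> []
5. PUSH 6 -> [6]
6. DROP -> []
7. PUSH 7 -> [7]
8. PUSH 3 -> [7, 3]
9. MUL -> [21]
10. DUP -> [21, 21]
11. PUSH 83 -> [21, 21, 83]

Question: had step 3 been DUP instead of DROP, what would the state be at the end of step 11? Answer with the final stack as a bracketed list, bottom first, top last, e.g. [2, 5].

(re-executing from step 3 with the substitution; state before step 3: [45, 17])
3. DUP -> [45, 17, 17]
4. DROP -> [45, 17]
5. PUSH 6 -> [45, 17, 6]
6. DROP -> [45, 17]
7. PUSH 7 -> [45, 17, 7]
8. PUSH 3 -> [45, 17, 7, 3]
9. MUL -> [45, 17, 21]
10. DUP -> [45, 17, 21, 21]
11. PUSH 83 -> [45, 17, 21, 21, 83]

[45, 17, 21, 21, 83]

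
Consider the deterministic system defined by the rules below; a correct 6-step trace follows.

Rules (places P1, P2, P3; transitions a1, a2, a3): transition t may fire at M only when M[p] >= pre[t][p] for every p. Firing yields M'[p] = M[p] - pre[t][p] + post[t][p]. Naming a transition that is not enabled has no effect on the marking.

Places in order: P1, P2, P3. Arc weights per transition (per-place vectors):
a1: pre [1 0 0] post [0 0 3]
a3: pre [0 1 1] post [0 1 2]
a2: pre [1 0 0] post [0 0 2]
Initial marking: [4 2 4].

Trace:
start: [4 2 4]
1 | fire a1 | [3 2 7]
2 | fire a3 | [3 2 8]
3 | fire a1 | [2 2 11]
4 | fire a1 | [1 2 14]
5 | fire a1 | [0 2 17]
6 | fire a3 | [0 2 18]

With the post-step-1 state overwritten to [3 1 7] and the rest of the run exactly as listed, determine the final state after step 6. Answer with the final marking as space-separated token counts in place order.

state after step 1 := [3 1 7]
2 | fire a3 | [3 1 8]
3 | fire a1 | [2 1 11]
4 | fire a1 | [1 1 14]
5 | fire a1 | [0 1 17]
6 | fire a3 | [0 1 18]

0 1 18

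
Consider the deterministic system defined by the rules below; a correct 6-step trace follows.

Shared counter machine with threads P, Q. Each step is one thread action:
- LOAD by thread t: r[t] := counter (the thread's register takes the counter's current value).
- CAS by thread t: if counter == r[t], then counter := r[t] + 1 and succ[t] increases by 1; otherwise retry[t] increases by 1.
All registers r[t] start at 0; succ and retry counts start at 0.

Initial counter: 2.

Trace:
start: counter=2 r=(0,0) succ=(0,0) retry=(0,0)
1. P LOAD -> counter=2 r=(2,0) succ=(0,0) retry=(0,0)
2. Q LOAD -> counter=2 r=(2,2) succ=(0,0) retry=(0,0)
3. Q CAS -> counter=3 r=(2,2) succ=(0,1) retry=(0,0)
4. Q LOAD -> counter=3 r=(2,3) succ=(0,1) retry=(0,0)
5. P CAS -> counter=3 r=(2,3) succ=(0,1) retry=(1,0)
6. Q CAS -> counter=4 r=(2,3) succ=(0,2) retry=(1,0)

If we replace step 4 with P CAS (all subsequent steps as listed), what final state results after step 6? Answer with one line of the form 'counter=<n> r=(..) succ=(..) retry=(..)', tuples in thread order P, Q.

counter=3 r=(2,2) succ=(0,1) retry=(2,1)

(re-executing from step 4 with the substitution; state before step 4: counter=3 r=(2,2) succ=(0,1) retry=(0,0))
4. P CAS -> counter=3 r=(2,2) succ=(0,1) retry=(1,0)
5. P CAS -> counter=3 r=(2,2) succ=(0,1) retry=(2,0)
6. Q CAS -> counter=3 r=(2,2) succ=(0,1) retry=(2,1)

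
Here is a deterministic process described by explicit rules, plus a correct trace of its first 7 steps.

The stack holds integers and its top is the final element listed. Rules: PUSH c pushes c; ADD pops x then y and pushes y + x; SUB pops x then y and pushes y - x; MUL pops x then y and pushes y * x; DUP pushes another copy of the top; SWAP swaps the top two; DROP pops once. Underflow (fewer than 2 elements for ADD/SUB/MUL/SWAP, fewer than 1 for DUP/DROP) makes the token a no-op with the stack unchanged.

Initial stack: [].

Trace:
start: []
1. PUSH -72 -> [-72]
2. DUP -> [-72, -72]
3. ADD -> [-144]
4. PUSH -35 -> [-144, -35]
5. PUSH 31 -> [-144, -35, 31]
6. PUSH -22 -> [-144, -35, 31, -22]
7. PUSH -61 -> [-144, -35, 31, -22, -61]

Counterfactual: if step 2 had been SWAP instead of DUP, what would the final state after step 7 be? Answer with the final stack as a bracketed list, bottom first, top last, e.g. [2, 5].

(re-executing from step 2 with the substitution; state before step 2: [-72])
2. SWAP -> [-72]
3. ADD -> [-72]
4. PUSH -35 -> [-72, -35]
5. PUSH 31 -> [-72, -35, 31]
6. PUSH -22 -> [-72, -35, 31, -22]
7. PUSH -61 -> [-72, -35, 31, -22, -61]

[-72, -35, 31, -22, -61]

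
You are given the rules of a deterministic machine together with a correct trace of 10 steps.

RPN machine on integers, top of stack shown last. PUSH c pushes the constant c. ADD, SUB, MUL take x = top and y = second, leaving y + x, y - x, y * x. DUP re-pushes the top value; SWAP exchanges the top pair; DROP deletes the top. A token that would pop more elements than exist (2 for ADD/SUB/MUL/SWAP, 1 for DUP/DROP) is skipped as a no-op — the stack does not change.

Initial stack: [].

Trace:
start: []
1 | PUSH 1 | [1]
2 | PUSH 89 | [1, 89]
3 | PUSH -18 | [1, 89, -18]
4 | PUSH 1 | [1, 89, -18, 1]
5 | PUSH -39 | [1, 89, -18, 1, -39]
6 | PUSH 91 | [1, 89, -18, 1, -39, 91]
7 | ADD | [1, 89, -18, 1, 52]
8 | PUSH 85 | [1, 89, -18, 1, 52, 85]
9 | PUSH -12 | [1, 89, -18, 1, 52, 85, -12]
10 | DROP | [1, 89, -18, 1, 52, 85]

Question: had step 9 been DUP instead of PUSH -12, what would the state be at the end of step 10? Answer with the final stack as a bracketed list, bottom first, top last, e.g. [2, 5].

(re-executing from step 9 with the substitution; state before step 9: [1, 89, -18, 1, 52, 85])
9 | DUP | [1, 89, -18, 1, 52, 85, 85]
10 | DROP | [1, 89, -18, 1, 52, 85]

[1, 89, -18, 1, 52, 85]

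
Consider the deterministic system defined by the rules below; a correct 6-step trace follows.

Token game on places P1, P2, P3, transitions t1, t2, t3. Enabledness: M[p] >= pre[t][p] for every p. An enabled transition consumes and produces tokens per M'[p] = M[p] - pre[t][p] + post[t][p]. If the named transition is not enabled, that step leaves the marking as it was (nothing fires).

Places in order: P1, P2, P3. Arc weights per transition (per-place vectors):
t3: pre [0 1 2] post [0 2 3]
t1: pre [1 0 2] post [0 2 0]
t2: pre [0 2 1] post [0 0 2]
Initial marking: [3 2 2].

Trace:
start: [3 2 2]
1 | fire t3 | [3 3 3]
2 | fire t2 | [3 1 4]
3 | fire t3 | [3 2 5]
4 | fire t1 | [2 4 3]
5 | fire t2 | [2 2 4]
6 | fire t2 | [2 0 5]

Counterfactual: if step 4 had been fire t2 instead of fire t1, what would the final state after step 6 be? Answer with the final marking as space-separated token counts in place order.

3 0 6

(re-executing from step 4 with the substitution; state before step 4: [3 2 5])
4 | fire t2 | [3 0 6]
5 | fire t2 | [3 0 6]
6 | fire t2 | [3 0 6]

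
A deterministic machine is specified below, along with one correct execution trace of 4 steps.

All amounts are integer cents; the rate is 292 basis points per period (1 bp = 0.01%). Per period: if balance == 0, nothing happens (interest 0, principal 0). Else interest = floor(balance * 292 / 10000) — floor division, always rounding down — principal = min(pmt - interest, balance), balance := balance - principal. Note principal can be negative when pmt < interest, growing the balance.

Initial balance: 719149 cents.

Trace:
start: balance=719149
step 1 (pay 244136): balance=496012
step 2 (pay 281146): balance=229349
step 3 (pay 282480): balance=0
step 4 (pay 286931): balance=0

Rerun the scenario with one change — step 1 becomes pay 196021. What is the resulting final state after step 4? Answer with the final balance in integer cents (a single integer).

(re-executing from step 1 with the substitution; state before step 1: balance=719149)
step 1 (pay 196021): balance=544127
step 2 (pay 281146): balance=278869
step 3 (pay 282480): balance=4531
step 4 (pay 286931): balance=0

0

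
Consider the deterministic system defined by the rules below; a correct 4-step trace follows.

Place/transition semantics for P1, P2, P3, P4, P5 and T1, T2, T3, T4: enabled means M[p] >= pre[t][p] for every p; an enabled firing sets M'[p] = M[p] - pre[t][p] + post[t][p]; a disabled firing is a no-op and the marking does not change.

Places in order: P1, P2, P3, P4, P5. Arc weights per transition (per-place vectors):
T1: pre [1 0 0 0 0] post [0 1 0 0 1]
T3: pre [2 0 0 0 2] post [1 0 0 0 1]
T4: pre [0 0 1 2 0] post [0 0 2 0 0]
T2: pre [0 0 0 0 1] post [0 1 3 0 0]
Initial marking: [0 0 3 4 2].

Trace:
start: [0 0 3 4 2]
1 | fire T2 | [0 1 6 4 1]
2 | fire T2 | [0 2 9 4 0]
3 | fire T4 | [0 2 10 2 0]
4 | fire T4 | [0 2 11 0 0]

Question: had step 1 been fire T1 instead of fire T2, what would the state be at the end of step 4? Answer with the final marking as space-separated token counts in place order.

0 1 8 0 1

(re-executing from step 1 with the substitution; state before step 1: [0 0 3 4 2])
1 | fire T1 | [0 0 3 4 2]
2 | fire T2 | [0 1 6 4 1]
3 | fire T4 | [0 1 7 2 1]
4 | fire T4 | [0 1 8 0 1]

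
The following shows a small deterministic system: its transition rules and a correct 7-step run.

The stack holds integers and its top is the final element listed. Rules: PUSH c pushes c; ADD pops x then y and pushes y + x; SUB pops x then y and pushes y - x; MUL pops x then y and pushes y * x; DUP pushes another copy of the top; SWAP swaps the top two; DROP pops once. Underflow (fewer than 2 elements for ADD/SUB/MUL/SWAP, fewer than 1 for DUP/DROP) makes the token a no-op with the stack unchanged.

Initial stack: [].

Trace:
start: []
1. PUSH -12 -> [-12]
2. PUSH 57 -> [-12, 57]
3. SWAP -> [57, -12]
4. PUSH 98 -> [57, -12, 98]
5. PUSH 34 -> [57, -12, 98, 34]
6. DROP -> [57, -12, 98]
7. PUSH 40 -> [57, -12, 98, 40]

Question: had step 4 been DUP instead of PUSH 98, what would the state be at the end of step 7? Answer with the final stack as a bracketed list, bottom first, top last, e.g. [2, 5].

[57, -12, -12, 40]

(re-executing from step 4 with the substitution; state before step 4: [57, -12])
4. DUP -> [57, -12, -12]
5. PUSH 34 -> [57, -12, -12, 34]
6. DROP -> [57, -12, -12]
7. PUSH 40 -> [57, -12, -12, 40]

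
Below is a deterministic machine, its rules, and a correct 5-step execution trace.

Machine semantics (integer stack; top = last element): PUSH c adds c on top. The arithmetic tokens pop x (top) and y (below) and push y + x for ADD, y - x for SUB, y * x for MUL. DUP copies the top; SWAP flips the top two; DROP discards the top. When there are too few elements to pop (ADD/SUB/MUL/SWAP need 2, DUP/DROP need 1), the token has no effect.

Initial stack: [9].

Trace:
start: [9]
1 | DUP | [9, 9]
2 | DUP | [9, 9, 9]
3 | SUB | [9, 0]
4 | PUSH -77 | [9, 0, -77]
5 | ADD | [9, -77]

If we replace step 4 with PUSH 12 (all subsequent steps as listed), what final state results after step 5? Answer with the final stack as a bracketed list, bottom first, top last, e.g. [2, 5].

(re-executing from step 4 with the substitution; state before step 4: [9, 0])
4 | PUSH 12 | [9, 0, 12]
5 | ADD | [9, 12]

[9, 12]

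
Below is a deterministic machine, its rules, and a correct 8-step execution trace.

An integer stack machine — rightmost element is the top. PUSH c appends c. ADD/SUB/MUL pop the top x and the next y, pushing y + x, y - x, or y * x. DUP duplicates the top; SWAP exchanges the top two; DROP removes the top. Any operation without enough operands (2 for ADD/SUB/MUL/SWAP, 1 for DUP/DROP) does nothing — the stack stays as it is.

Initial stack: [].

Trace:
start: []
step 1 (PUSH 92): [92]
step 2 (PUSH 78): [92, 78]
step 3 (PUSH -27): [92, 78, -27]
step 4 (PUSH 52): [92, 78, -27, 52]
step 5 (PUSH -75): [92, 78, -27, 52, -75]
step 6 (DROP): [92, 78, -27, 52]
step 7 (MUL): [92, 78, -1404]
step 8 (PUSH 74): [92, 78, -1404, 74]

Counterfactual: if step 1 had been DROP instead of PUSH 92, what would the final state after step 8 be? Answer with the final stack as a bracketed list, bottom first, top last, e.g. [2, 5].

[78, -1404, 74]

(re-executing from step 1 with the substitution; state before step 1: [])
step 1 (DROP): []
step 2 (PUSH 78): [78]
step 3 (PUSH -27): [78, -27]
step 4 (PUSH 52): [78, -27, 52]
step 5 (PUSH -75): [78, -27, 52, -75]
step 6 (DROP): [78, -27, 52]
step 7 (MUL): [78, -1404]
step 8 (PUSH 74): [78, -1404, 74]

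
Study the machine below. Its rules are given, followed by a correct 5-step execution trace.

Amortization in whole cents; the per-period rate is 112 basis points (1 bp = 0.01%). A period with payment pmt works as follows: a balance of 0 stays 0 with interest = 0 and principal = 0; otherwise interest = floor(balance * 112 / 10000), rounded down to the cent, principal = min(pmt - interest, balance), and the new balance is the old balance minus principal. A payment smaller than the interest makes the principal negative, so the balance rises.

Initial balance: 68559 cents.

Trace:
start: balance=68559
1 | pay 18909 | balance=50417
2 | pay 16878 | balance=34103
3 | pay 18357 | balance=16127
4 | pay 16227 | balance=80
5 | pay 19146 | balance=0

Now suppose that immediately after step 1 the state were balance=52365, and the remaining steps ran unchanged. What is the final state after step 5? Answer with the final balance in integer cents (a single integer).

state after step 1 := balance=52365
2 | pay 16878 | balance=36073
3 | pay 18357 | balance=18120
4 | pay 16227 | balance=2095
5 | pay 19146 | balance=0

0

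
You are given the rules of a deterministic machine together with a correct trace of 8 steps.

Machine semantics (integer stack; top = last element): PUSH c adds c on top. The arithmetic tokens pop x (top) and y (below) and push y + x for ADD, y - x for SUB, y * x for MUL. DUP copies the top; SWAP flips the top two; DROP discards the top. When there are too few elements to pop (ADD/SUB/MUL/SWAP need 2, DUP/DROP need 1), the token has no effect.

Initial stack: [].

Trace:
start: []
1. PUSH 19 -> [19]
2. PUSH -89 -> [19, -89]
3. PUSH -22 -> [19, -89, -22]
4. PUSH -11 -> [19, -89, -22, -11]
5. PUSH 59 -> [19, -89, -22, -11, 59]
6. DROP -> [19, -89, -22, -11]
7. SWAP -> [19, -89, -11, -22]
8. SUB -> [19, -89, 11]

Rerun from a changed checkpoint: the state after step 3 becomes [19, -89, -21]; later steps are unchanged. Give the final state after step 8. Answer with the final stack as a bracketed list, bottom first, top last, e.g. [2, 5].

state after step 3 := [19, -89, -21]
4. PUSH -11 -> [19, -89, -21, -11]
5. PUSH 59 -> [19, -89, -21, -11, 59]
6. DROP -> [19, -89, -21, -11]
7. SWAP -> [19, -89, -11, -21]
8. SUB -> [19, -89, 10]

[19, -89, 10]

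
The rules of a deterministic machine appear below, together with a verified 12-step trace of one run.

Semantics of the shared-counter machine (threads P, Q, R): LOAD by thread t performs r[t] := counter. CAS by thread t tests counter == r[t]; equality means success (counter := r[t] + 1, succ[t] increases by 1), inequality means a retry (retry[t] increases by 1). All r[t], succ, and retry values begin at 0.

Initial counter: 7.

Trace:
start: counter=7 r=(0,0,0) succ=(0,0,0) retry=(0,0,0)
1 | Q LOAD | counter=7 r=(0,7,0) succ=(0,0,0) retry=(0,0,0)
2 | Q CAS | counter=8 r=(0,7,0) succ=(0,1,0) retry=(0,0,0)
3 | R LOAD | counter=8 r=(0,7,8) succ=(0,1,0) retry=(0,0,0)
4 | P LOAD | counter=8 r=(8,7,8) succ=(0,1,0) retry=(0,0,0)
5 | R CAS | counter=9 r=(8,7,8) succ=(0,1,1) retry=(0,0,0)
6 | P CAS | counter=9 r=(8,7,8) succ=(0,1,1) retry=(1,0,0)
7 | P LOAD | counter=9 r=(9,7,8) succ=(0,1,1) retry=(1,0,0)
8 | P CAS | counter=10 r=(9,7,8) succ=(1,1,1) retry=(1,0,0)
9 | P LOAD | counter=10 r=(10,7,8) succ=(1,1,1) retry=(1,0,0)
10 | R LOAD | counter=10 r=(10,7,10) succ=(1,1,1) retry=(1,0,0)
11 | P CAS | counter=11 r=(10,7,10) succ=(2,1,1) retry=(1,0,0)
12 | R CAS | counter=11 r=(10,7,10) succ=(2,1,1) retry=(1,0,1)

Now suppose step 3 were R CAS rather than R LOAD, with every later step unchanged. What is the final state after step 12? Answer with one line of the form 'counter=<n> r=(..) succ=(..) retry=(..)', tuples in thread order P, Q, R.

(re-executing from step 3 with the substitution; state before step 3: counter=8 r=(0,7,0) succ=(0,1,0) retry=(0,0,0))
3 | R CAS | counter=8 r=(0,7,0) succ=(0,1,0) retry=(0,0,1)
4 | P LOAD | counter=8 r=(8,7,0) succ=(0,1,0) retry=(0,0,1)
5 | R CAS | counter=8 r=(8,7,0) succ=(0,1,0) retry=(0,0,2)
6 | P CAS | counter=9 r=(8,7,0) succ=(1,1,0) retry=(0,0,2)
7 | P LOAD | counter=9 r=(9,7,0) succ=(1,1,0) retry=(0,0,2)
8 | P CAS | counter=10 r=(9,7,0) succ=(2,1,0) retry=(0,0,2)
9 | P LOAD | counter=10 r=(10,7,0) succ=(2,1,0) retry=(0,0,2)
10 | R LOAD | counter=10 r=(10,7,10) succ=(2,1,0) retry=(0,0,2)
11 | P CAS | counter=11 r=(10,7,10) succ=(3,1,0) retry=(0,0,2)
12 | R CAS | counter=11 r=(10,7,10) succ=(3,1,0) retry=(0,0,3)

counter=11 r=(10,7,10) succ=(3,1,0) retry=(0,0,3)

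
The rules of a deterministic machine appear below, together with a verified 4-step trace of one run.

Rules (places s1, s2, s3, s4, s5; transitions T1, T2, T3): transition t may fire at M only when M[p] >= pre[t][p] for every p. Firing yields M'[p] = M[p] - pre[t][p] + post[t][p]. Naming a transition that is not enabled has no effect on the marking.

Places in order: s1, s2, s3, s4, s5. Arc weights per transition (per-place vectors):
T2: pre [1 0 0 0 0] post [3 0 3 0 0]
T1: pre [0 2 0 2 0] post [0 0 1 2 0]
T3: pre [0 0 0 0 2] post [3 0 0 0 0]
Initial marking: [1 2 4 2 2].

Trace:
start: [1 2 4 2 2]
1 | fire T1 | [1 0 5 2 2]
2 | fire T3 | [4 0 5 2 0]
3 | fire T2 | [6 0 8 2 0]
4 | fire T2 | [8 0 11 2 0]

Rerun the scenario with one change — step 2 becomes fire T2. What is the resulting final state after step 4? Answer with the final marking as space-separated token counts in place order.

7 0 14 2 2

(re-executing from step 2 with the substitution; state before step 2: [1 0 5 2 2])
2 | fire T2 | [3 0 8 2 2]
3 | fire T2 | [5 0 11 2 2]
4 | fire T2 | [7 0 14 2 2]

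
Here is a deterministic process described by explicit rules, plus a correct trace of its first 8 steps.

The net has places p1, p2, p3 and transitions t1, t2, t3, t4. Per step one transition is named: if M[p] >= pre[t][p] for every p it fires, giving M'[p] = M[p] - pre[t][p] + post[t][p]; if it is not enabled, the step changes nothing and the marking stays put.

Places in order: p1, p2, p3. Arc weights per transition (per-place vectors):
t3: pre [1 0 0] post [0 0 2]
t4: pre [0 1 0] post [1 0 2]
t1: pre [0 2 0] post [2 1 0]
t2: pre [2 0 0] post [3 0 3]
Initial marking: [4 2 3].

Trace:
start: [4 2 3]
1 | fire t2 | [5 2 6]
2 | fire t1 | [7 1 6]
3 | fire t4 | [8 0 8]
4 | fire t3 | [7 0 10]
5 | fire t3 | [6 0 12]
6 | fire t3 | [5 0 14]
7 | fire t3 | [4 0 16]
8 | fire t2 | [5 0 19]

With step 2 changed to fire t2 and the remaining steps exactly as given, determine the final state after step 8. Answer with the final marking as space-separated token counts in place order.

(re-executing from step 2 with the substitution; state before step 2: [5 2 6])
2 | fire t2 | [6 2 9]
3 | fire t4 | [7 1 11]
4 | fire t3 | [6 1 13]
5 | fire t3 | [5 1 15]
6 | fire t3 | [4 1 17]
7 | fire t3 | [3 1 19]
8 | fire t2 | [4 1 22]

4 1 22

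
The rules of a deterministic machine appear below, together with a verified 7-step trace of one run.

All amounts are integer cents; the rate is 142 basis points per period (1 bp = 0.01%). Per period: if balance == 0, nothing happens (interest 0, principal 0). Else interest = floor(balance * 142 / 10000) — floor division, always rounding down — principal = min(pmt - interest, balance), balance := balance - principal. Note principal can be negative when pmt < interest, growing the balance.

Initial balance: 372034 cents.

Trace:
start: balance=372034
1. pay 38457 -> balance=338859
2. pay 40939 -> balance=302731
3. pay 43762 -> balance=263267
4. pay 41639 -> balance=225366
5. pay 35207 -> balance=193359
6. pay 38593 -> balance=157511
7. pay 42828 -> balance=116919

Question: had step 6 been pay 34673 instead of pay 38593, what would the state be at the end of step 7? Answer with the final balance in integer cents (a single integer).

120895

(re-executing from step 6 with the substitution; state before step 6: balance=193359)
6. pay 34673 -> balance=161431
7. pay 42828 -> balance=120895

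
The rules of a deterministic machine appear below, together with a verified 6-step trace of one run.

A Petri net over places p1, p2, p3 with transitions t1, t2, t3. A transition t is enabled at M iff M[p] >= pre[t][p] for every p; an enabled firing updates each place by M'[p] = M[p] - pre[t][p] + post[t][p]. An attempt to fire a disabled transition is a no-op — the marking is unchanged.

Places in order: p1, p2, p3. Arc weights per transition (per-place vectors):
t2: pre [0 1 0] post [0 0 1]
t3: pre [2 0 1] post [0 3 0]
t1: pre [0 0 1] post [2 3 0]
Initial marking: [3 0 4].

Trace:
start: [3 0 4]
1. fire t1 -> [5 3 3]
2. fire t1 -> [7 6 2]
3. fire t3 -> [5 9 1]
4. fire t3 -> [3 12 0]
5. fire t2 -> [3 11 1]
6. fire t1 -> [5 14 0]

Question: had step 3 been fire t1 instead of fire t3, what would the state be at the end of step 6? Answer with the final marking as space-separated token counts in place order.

9 14 0

(re-executing from step 3 with the substitution; state before step 3: [7 6 2])
3. fire t1 -> [9 9 1]
4. fire t3 -> [7 12 0]
5. fire t2 -> [7 11 1]
6. fire t1 -> [9 14 0]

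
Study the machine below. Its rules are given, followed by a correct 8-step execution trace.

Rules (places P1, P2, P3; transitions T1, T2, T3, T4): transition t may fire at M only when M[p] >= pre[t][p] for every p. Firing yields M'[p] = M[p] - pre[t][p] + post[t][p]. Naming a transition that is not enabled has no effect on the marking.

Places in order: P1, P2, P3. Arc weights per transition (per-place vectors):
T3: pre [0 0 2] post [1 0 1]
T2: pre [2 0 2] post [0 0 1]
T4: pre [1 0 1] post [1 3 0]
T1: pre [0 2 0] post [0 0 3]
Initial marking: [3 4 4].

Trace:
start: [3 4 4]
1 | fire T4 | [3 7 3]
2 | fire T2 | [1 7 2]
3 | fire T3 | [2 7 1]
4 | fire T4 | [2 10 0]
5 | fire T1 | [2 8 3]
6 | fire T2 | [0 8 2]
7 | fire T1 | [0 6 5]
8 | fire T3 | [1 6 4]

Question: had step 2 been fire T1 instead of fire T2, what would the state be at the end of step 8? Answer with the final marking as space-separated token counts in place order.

3 4 8

(re-executing from step 2 with the substitution; state before step 2: [3 7 3])
2 | fire T1 | [3 5 6]
3 | fire T3 | [4 5 5]
4 | fire T4 | [4 8 4]
5 | fire T1 | [4 6 7]
6 | fire T2 | [2 6 6]
7 | fire T1 | [2 4 9]
8 | fire T3 | [3 4 8]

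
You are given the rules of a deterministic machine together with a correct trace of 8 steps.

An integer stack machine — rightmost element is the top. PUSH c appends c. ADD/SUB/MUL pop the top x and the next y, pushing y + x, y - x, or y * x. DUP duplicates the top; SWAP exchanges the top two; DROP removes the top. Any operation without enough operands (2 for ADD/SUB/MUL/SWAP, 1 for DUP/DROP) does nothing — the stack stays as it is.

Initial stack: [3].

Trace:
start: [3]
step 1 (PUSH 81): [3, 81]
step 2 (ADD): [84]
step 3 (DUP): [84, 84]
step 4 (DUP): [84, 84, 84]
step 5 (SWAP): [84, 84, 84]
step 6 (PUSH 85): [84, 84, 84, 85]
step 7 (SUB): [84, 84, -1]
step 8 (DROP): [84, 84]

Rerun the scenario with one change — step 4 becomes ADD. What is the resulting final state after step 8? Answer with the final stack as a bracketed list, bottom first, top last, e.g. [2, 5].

(re-executing from step 4 with the substitution; state before step 4: [84, 84])
step 4 (ADD): [168]
step 5 (SWAP): [168]
step 6 (PUSH 85): [168, 85]
step 7 (SUB): [83]
step 8 (DROP): []

[]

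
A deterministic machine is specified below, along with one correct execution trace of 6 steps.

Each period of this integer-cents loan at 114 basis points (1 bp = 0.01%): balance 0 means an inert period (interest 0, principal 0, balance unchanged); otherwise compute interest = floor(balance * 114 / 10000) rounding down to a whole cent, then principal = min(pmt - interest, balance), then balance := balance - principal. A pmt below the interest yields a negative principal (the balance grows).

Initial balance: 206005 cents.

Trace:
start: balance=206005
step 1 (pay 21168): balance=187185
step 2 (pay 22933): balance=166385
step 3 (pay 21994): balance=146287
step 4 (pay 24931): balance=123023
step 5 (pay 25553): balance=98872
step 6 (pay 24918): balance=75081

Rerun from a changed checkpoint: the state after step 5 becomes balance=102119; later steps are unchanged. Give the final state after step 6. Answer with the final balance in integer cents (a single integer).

78365

state after step 5 := balance=102119
step 6 (pay 24918): balance=78365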